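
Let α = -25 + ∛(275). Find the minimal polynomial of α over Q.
m_α(x) = x^3 + 75x^2 + 1875x + 15350

Set β = α + 25 = ∛(275), so β^3 = 275. Then (α + 25)^3 - 275 = 0, i.e. α is a root of g(x) = (x + 25)^3 - 275 = x^3 + 75x^2 + 1875x + 15350. Since g(x) = h(x + 25) where h(x) = x^3 - 275, and h is irreducible over Q (because 275 is not a perfect cube, so h has no rational root, and a monic cubic with no rational root is irreducible), g is also irreducible (irreducibility is preserved under the substitution x → x + 25). Hence m_α(x) = x^3 + 75x^2 + 1875x + 15350.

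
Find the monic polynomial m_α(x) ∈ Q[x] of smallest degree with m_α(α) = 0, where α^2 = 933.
m_α(x) = x^2 - 933

α satisfies α^2 - 933 = 0, so x^2 - 933 annihilates α. Since d = 933 is squarefree and ≠ 1, it is not a perfect square in Q, so x^2 - 933 has no rational root and is therefore irreducible over Q (a degree-2 polynomial over a field is irreducible iff it has no root). Hence m_α(x) = x^2 - 933.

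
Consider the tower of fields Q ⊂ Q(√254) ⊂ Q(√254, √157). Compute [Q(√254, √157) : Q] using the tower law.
[Q(√254, √157) : Q] = 4

[Q(√254):Q] = 2 (min poly x^2 - 254, irreducible since 254 is squarefree > 1). For the top step, suppose √157 ∈ Q(√254), say √157 = c + d√254 with c, d ∈ Q. Squaring: 157 = c^2 + 254d^2 + 2cd√254. Since √254 ∉ Q this forces 2cd = 0. If d = 0 then √157 = c ∈ Q, contradicting 157 squarefree > 1. If c = 0 then 157 = 254d^2, so 254·157 = (254d)^2 is a perfect square in Q — but 254·157 = 39878 is not a perfect square (since 254 and 157 are distinct squarefree integers). Contradiction. Hence √157 ∉ Q(√254), so x^2 - 157 stays irreducible over Q(√254) and [Q(√254, √157) : Q(√254)] = 2. By the tower law, [Q(√254, √157) : Q] = 2 · 2 = 4.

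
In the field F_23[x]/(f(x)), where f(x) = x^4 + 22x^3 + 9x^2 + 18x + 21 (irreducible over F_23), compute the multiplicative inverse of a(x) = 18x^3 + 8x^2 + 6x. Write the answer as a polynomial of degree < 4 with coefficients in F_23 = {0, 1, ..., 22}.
a(x)^(-1) ≡ 19x^3 + 3x^2 + 16x + 22 (mod f(x))

Since f is irreducible over F_23, F_23[x]/(f) is a field and a(x) ≠ 0 has an inverse. Apply the extended Euclidean algorithm to f(x) and a(x) in F_23[x]: f(x) = (9x + 10)·a(x) + (13x^2 + 4x + 21);  a(x) = (12x + 4)·(13x^2 + 4x + 21) + (14x + 8);  (13x^2 + 4x + 21) = (19x + 19)·(14x + 8) + (7). The last nonzero remainder is the constant 7 = gcd(f, a) in F_23. Back-substituting through the division chain expresses 7 = s(x)·a(x) + t(x)·f(x) with s(x) ≡ 18x^3 + 21x^2 + 20x + 16 (mod f), so (18x^3 + 21x^2 + 20x + 16)·a(x) ≡ 7 (mod f). Multiplying by 7^(-1) ≡ 10 in F_23 gives a(x)^(-1) ≡ 10·(18x^3 + 21x^2 + 20x + 16) ≡ 19x^3 + 3x^2 + 16x + 22 (mod f). Check: (18x^3 + 8x^2 + 6x)·(19x^3 + 3x^2 + 16x + 22) = 20x^6 + 22x^5 + 12x^4 + 13x^3 + 19x^2 + 17x ≡ 1 (mod x^4 + 22x^3 + 9x^2 + 18x + 21).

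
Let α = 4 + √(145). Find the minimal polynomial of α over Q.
m_α(x) = x^2 - 8x - 129

From α - 4 = √(145), squaring gives (α - 4)^2 = 145, i.e. α^2 - 8α + 16 = 145, so α^2 - 8α - 129 = 0. The discriminant of x^2 - 8x - 129 is (-8)^2 - 4·(-129) = 64 + 516 = 580, and 4·(145) is not a perfect square in Q since 145 is squarefree and ≠ 1. Hence x^2 - 8x - 129 is irreducible over Q and is the minimal polynomial of α.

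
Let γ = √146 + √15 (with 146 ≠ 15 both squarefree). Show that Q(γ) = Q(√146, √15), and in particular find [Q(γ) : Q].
[Q(γ) : Q] = 4 (equivalently, Q(γ) = Q(√146, √15))

Obviously Q(γ) ⊆ Q(√146, √15), and [Q(√146, √15):Q] = 4 (since 146, 15 are distinct squarefree integers > 1 with 2190 not a perfect square). To show equality we compute the minimal polynomial of γ. From γ = √146 + √15: γ^2 = 146 + 2√(2190) + 15 = 161 + 2√(2190), so γ^2 - 161 = 2√(2190); squaring, (γ^2 - 161)^2 = 4·2190, i.e. γ^4 - 322γ^2 + 25921 - 8760 = 0, i.e. γ^4 - 322γ^2 + 17161 = 0. So γ is a root of x^4 - 322x^2 + 17161. This polynomial is irreducible over Q: it has no rational root (each ±√146 ± √15 is irrational), and any factorization into two quadratics over Q would force √(2190) ∈ Q (pairing opposite roots) or √146, √15 ∈ Q (other pairings), all impossible. Hence [Q(γ):Q] = 4 = [Q(√146, √15):Q], so Q(γ) = Q(√146, √15).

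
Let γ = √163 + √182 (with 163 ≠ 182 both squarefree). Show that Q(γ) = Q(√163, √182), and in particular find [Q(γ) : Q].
[Q(γ) : Q] = 4 (equivalently, Q(γ) = Q(√163, √182))

Obviously Q(γ) ⊆ Q(√163, √182), and [Q(√163, √182):Q] = 4 (since 163, 182 are distinct squarefree integers > 1 with 29666 not a perfect square). To show equality we compute the minimal polynomial of γ. From γ = √163 + √182: γ^2 = 163 + 2√(29666) + 182 = 345 + 2√(29666), so γ^2 - 345 = 2√(29666); squaring, (γ^2 - 345)^2 = 4·29666, i.e. γ^4 - 690γ^2 + 119025 - 118664 = 0, i.e. γ^4 - 690γ^2 + 361 = 0. So γ is a root of x^4 - 690x^2 + 361. This polynomial is irreducible over Q: it has no rational root (each ±√163 ± √182 is irrational), and any factorization into two quadratics over Q would force √(29666) ∈ Q (pairing opposite roots) or √163, √182 ∈ Q (other pairings), all impossible. Hence [Q(γ):Q] = 4 = [Q(√163, √182):Q], so Q(γ) = Q(√163, √182).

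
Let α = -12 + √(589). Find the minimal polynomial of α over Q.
m_α(x) = x^2 + 24x - 445

From α + 12 = √(589), squaring gives (α + 12)^2 = 589, i.e. α^2 + 24α + 144 = 589, so α^2 + 24α - 445 = 0. The discriminant of x^2 + 24x - 445 is (24)^2 - 4·(-445) = 576 + 1780 = 2356, and 4·(589) is not a perfect square in Q since 589 is squarefree and ≠ 1. Hence x^2 + 24x - 445 is irreducible over Q and is the minimal polynomial of α.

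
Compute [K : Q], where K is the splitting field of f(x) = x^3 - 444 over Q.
[K : Q] = 6

The roots of x^3 - 444 are ∛444, ω∛444, ω^2∛444 where ω = e^(2πi/3) is a primitive cube root of unity, so K = Q(∛444, ω). Now [Q(∛444):Q] = 3 (since 444 is not a perfect cube, x^3 - 444 is irreducible) and [Q(ω):Q] = 2. Both 2 and 3 divide [K:Q], and [K:Q] ≤ 3·2 = 6, so [K:Q] = 6. (Equivalently: Q(∛444) ⊂ R but ω ∉ R, so [K : Q(∛444)] = 2.)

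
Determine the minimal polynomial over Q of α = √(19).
m_α(x) = x^2 - 19

α satisfies α^2 - 19 = 0, so x^2 - 19 annihilates α. Since d = 19 is squarefree and ≠ 1, it is not a perfect square in Q, so x^2 - 19 has no rational root and is therefore irreducible over Q (a degree-2 polynomial over a field is irreducible iff it has no root). Hence m_α(x) = x^2 - 19.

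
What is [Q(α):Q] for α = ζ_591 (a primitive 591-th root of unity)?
[Q(α):Q] = 392

The minimal polynomial of ζ_591 over Q is the 591-th cyclotomic polynomial Φ_591(x), which is irreducible over Q and has degree φ(591) = 392. Hence [Q(α):Q] = φ(591) = 392.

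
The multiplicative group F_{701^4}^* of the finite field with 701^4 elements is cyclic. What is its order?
|F_{701^4}^*| = 241474942800

F_{701^4} has 701^4 = 241474942801 elements; its multiplicative group consists of all nonzero elements, so |F_{701^4}^*| = 241474942801 - 1 = 241474942800. (It is cyclic since any finite subgroup of the multiplicative group of a field is cyclic.)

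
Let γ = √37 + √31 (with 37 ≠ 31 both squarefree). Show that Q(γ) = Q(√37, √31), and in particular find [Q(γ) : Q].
[Q(γ) : Q] = 4 (equivalently, Q(γ) = Q(√37, √31))

Obviously Q(γ) ⊆ Q(√37, √31), and [Q(√37, √31):Q] = 4 (since 37, 31 are distinct squarefree integers > 1 with 1147 not a perfect square). To show equality we compute the minimal polynomial of γ. From γ = √37 + √31: γ^2 = 37 + 2√(1147) + 31 = 68 + 2√(1147), so γ^2 - 68 = 2√(1147); squaring, (γ^2 - 68)^2 = 4·1147, i.e. γ^4 - 136γ^2 + 4624 - 4588 = 0, i.e. γ^4 - 136γ^2 + 36 = 0. So γ is a root of x^4 - 136x^2 + 36. This polynomial is irreducible over Q: it has no rational root (each ±√37 ± √31 is irrational), and any factorization into two quadratics over Q would force √(1147) ∈ Q (pairing opposite roots) or √37, √31 ∈ Q (other pairings), all impossible. Hence [Q(γ):Q] = 4 = [Q(√37, √31):Q], so Q(γ) = Q(√37, √31).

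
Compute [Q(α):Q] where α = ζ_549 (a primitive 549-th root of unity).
[Q(α):Q] = 360

The minimal polynomial of ζ_549 over Q is the 549-th cyclotomic polynomial Φ_549(x), which is irreducible over Q and has degree φ(549) = 360. Hence [Q(α):Q] = φ(549) = 360.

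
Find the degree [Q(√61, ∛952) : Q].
[Q(√61, ∛952) : Q] = 6

Let L = Q(√61, ∛952). Since Q(√61) ⊂ L and [Q(√61):Q] = 2, the tower law gives 2 | [L:Q]. Likewise Q(∛952) ⊂ L with [Q(∛952):Q] = 3 (because 952 is not a perfect cube), so 3 | [L:Q]. As gcd(2,3) = 1, [L:Q] is divisible by 6. Conversely L is generated over Q by √61 and ∛952, so [L:Q] ≤ 2·3 = 6. Therefore [Q(√61, ∛952) : Q] = 6.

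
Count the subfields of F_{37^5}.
F_{37^5} has 2 subfields

The subfields of F_{p^n} are exactly the fields F_{p^d} for d | n (each is the fixed field of the unique index-d subgroup of Gal(F_{p^n}/F_p) ≅ Z/nZ). The divisors of n = 5 are {1, 5}, giving 2 subfields: F_{37^1}, F_{37^5}.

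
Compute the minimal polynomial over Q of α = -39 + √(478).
m_α(x) = x^2 + 78x + 1043

From α + 39 = √(478), squaring gives (α + 39)^2 = 478, i.e. α^2 + 78α + 1521 = 478, so α^2 + 78α + 1043 = 0. The discriminant of x^2 + 78x + 1043 is (78)^2 - 4·(1043) = 6084 - 4172 = 1912, and 4·(478) is not a perfect square in Q since 478 is squarefree and ≠ 1. Hence x^2 + 78x + 1043 is irreducible over Q and is the minimal polynomial of α.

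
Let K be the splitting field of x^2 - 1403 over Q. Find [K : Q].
[K : Q] = 2

f(x) = x^2 - 1403 factors as (x - √1403)(x + √1403). The splitting field is K = Q(√1403). Since 1403 is squarefree and > 1, it is not a perfect square, so x^2 - 1403 is irreducible over Q and [Q(√1403) : Q] = 2. Hence [K : Q] = 2.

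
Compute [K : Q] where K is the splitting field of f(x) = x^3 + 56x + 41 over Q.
[K : Q] = 6

By the rational root test, any rational root of the monic integer polynomial f(x) = x^3 + 56x + 41 must be an integer dividing the constant term 41, i.e. one of ±{1, 41}. Evaluating: f(1) = 98, f(-1) = -16, f(41) = 71258, f(-41) = -71176; none is 0, so f has no rational root and is therefore irreducible over Q (a cubic with no linear factor over a field is irreducible). For an irreducible cubic, the Galois group is A_3 or S_3 according as the discriminant disc(f) = -4a^3 - 27b^2 = -4·(56)^3 - 27·(41)^2 = -747851 is or is not a square in Q. Here disc(f) = -747851 is not a perfect square in Q, so the Galois group of f over Q is not contained in A_3 and must be all of S_3. The splitting field has degree |S_3| = 6 over Q, so [K : Q] = 6.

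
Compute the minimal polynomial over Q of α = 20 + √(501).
m_α(x) = x^2 - 40x - 101

From α - 20 = √(501), squaring gives (α - 20)^2 = 501, i.e. α^2 - 40α + 400 = 501, so α^2 - 40α - 101 = 0. The discriminant of x^2 - 40x - 101 is (-40)^2 - 4·(-101) = 1600 + 404 = 2004, and 4·(501) is not a perfect square in Q since 501 is squarefree and ≠ 1. Hence x^2 - 40x - 101 is irreducible over Q and is the minimal polynomial of α.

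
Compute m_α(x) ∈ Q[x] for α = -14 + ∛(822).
m_α(x) = x^3 + 42x^2 + 588x + 1922

Set β = α + 14 = ∛(822), so β^3 = 822. Then (α + 14)^3 - 822 = 0, i.e. α is a root of g(x) = (x + 14)^3 - 822 = x^3 + 42x^2 + 588x + 1922. Since g(x) = h(x + 14) where h(x) = x^3 - 822, and h is irreducible over Q (because 822 is not a perfect cube, so h has no rational root, and a monic cubic with no rational root is irreducible), g is also irreducible (irreducibility is preserved under the substitution x → x + 14). Hence m_α(x) = x^3 + 42x^2 + 588x + 1922.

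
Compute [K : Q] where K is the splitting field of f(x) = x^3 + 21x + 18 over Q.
[K : Q] = 6

By the rational root test, any rational root of the monic integer polynomial f(x) = x^3 + 21x + 18 must be an integer dividing the constant term 18, i.e. one of ±{1, 2, 3, 6, 9, 18}. Evaluating: f(1) = 40, f(-1) = -4, f(2) = 68, f(-2) = -32, f(3) = 108, f(-3) = -72, f(6) = 360, f(-6) = -324, f(9) = 936, f(-9) = -900, f(18) = 6228, f(-18) = -6192; none is 0, so f has no rational root and is therefore irreducible over Q (a cubic with no linear factor over a field is irreducible). For an irreducible cubic, the Galois group is A_3 or S_3 according as the discriminant disc(f) = -4a^3 - 27b^2 = -4·(21)^3 - 27·(18)^2 = -45792 is or is not a square in Q. Here disc(f) = -45792 is not a perfect square in Q, so the Galois group of f over Q is not contained in A_3 and must be all of S_3. The splitting field has degree |S_3| = 6 over Q, so [K : Q] = 6.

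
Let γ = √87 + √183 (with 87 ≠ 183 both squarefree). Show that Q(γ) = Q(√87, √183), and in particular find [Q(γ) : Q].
[Q(γ) : Q] = 4 (equivalently, Q(γ) = Q(√87, √183))

Obviously Q(γ) ⊆ Q(√87, √183), and [Q(√87, √183):Q] = 4 (since 87, 183 are distinct squarefree integers > 1 with 15921 not a perfect square). To show equality we compute the minimal polynomial of γ. From γ = √87 + √183: γ^2 = 87 + 2√(15921) + 183 = 270 + 2√(15921), so γ^2 - 270 = 2√(15921); squaring, (γ^2 - 270)^2 = 4·15921, i.e. γ^4 - 540γ^2 + 72900 - 63684 = 0, i.e. γ^4 - 540γ^2 + 9216 = 0. So γ is a root of x^4 - 540x^2 + 9216. This polynomial is irreducible over Q: it has no rational root (each ±√87 ± √183 is irrational), and any factorization into two quadratics over Q would force √(15921) ∈ Q (pairing opposite roots) or √87, √183 ∈ Q (other pairings), all impossible. Hence [Q(γ):Q] = 4 = [Q(√87, √183):Q], so Q(γ) = Q(√87, √183).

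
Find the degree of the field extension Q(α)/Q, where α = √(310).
[Q(α):Q] = 2

[Q(α):Q] equals the degree of the minimal polynomial of α. Here α^2 = 310 and x^2 - 310 is irreducible (d = 310 is squarefree, ≠ 1, hence not a square), so deg(m_α) = 2. Thus [Q(α):Q] = 2.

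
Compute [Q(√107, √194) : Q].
[Q(√107, √194) : Q] = 4

[Q(√107):Q] = 2 (min poly x^2 - 107, irreducible since 107 is squarefree > 1). For the top step, suppose √194 ∈ Q(√107), say √194 = c + d√107 with c, d ∈ Q. Squaring: 194 = c^2 + 107d^2 + 2cd√107. Since √107 ∉ Q this forces 2cd = 0. If d = 0 then √194 = c ∈ Q, contradicting 194 squarefree > 1. If c = 0 then 194 = 107d^2, so 107·194 = (107d)^2 is a perfect square in Q — but 107·194 = 20758 is not a perfect square (since 107 and 194 are distinct squarefree integers). Contradiction. Hence √194 ∉ Q(√107), so x^2 - 194 stays irreducible over Q(√107) and [Q(√107, √194) : Q(√107)] = 2. By the tower law, [Q(√107, √194) : Q] = 2 · 2 = 4.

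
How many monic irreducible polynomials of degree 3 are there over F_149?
There are 1102600 monic irreducible polynomials of degree 3 over F_149

Each element of F_{149^3} that lies in no proper subfield is a root of exactly one monic irreducible of degree 3 over F_149, and each such polynomial has 3 distinct roots in F_{149^3}. By Möbius inversion the count is N_149(3) = (1/3) Σ_{d|3} μ(3/d) · 149^d = (1/3)(μ(3)·149^1 + μ(1)·149^3) = 3307800/3 = 1102600.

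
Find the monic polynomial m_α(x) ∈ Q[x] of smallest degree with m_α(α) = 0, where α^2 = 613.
m_α(x) = x^2 - 613

α satisfies α^2 - 613 = 0, so x^2 - 613 annihilates α. Since d = 613 is squarefree and ≠ 1, it is not a perfect square in Q, so x^2 - 613 has no rational root and is therefore irreducible over Q (a degree-2 polynomial over a field is irreducible iff it has no root). Hence m_α(x) = x^2 - 613.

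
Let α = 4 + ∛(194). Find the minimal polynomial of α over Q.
m_α(x) = x^3 - 12x^2 + 48x - 258

Set β = α - 4 = ∛(194), so β^3 = 194. Then (α - 4)^3 - 194 = 0, i.e. α is a root of g(x) = (x - 4)^3 - 194 = x^3 - 12x^2 + 48x - 258. Since g(x) = h(x - 4) where h(x) = x^3 - 194, and h is irreducible over Q (because 194 is not a perfect cube, so h has no rational root, and a monic cubic with no rational root is irreducible), g is also irreducible (irreducibility is preserved under the substitution x → x - 4). Hence m_α(x) = x^3 - 12x^2 + 48x - 258.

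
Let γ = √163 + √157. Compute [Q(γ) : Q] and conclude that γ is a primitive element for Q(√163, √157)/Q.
[Q(γ) : Q] = 4 (equivalently, Q(γ) = Q(√163, √157))

Obviously Q(γ) ⊆ Q(√163, √157), and [Q(√163, √157):Q] = 4 (since 163, 157 are distinct squarefree integers > 1 with 25591 not a perfect square). To show equality we compute the minimal polynomial of γ. From γ = √163 + √157: γ^2 = 163 + 2√(25591) + 157 = 320 + 2√(25591), so γ^2 - 320 = 2√(25591); squaring, (γ^2 - 320)^2 = 4·25591, i.e. γ^4 - 640γ^2 + 102400 - 102364 = 0, i.e. γ^4 - 640γ^2 + 36 = 0. So γ is a root of x^4 - 640x^2 + 36. This polynomial is irreducible over Q: it has no rational root (each ±√163 ± √157 is irrational), and any factorization into two quadratics over Q would force √(25591) ∈ Q (pairing opposite roots) or √163, √157 ∈ Q (other pairings), all impossible. Hence [Q(γ):Q] = 4 = [Q(√163, √157):Q], so Q(γ) = Q(√163, √157).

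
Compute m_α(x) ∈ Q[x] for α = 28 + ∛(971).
m_α(x) = x^3 - 84x^2 + 2352x - 22923

Set β = α - 28 = ∛(971), so β^3 = 971. Then (α - 28)^3 - 971 = 0, i.e. α is a root of g(x) = (x - 28)^3 - 971 = x^3 - 84x^2 + 2352x - 22923. Since g(x) = h(x - 28) where h(x) = x^3 - 971, and h is irreducible over Q (because 971 is not a perfect cube, so h has no rational root, and a monic cubic with no rational root is irreducible), g is also irreducible (irreducibility is preserved under the substitution x → x - 28). Hence m_α(x) = x^3 - 84x^2 + 2352x - 22923.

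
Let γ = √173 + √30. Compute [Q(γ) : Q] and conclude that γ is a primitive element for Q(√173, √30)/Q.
[Q(γ) : Q] = 4 (equivalently, Q(γ) = Q(√173, √30))

Obviously Q(γ) ⊆ Q(√173, √30), and [Q(√173, √30):Q] = 4 (since 173, 30 are distinct squarefree integers > 1 with 5190 not a perfect square). To show equality we compute the minimal polynomial of γ. From γ = √173 + √30: γ^2 = 173 + 2√(5190) + 30 = 203 + 2√(5190), so γ^2 - 203 = 2√(5190); squaring, (γ^2 - 203)^2 = 4·5190, i.e. γ^4 - 406γ^2 + 41209 - 20760 = 0, i.e. γ^4 - 406γ^2 + 20449 = 0. So γ is a root of x^4 - 406x^2 + 20449. This polynomial is irreducible over Q: it has no rational root (each ±√173 ± √30 is irrational), and any factorization into two quadratics over Q would force √(5190) ∈ Q (pairing opposite roots) or √173, √30 ∈ Q (other pairings), all impossible. Hence [Q(γ):Q] = 4 = [Q(√173, √30):Q], so Q(γ) = Q(√173, √30).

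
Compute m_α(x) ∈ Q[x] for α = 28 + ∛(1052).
m_α(x) = x^3 - 84x^2 + 2352x - 23004

Set β = α - 28 = ∛(1052), so β^3 = 1052. Then (α - 28)^3 - 1052 = 0, i.e. α is a root of g(x) = (x - 28)^3 - 1052 = x^3 - 84x^2 + 2352x - 23004. Since g(x) = h(x - 28) where h(x) = x^3 - 1052, and h is irreducible over Q (because 1052 is not a perfect cube, so h has no rational root, and a monic cubic with no rational root is irreducible), g is also irreducible (irreducibility is preserved under the substitution x → x - 28). Hence m_α(x) = x^3 - 84x^2 + 2352x - 23004.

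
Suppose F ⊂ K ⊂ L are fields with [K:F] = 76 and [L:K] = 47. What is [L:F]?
[L:F] = 3572

The tower law says that for any tower of field extensions F ⊂ K ⊂ L with finite degrees, [L:F] = [L:K] · [K:F]. Here this gives [L:F] = 47 · 76 = 3572.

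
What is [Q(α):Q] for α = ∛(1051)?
[Q(α):Q] = 3

The minimal polynomial of α is x^3 - 1051, irreducible over Q since 1051 is not a perfect cube (so x^3 - 1051 has no rational root). Hence [Q(α):Q] = deg(m_α) = 3.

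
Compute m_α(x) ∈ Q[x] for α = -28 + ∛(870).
m_α(x) = x^3 + 84x^2 + 2352x + 21082

Set β = α + 28 = ∛(870), so β^3 = 870. Then (α + 28)^3 - 870 = 0, i.e. α is a root of g(x) = (x + 28)^3 - 870 = x^3 + 84x^2 + 2352x + 21082. Since g(x) = h(x + 28) where h(x) = x^3 - 870, and h is irreducible over Q (because 870 is not a perfect cube, so h has no rational root, and a monic cubic with no rational root is irreducible), g is also irreducible (irreducibility is preserved under the substitution x → x + 28). Hence m_α(x) = x^3 + 84x^2 + 2352x + 21082.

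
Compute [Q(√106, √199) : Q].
[Q(√106, √199) : Q] = 4

[Q(√106):Q] = 2 (min poly x^2 - 106, irreducible since 106 is squarefree > 1). For the top step, suppose √199 ∈ Q(√106), say √199 = c + d√106 with c, d ∈ Q. Squaring: 199 = c^2 + 106d^2 + 2cd√106. Since √106 ∉ Q this forces 2cd = 0. If d = 0 then √199 = c ∈ Q, contradicting 199 squarefree > 1. If c = 0 then 199 = 106d^2, so 106·199 = (106d)^2 is a perfect square in Q — but 106·199 = 21094 is not a perfect square (since 106 and 199 are distinct squarefree integers). Contradiction. Hence √199 ∉ Q(√106), so x^2 - 199 stays irreducible over Q(√106) and [Q(√106, √199) : Q(√106)] = 2. By the tower law, [Q(√106, √199) : Q] = 2 · 2 = 4.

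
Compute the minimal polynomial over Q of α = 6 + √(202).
m_α(x) = x^2 - 12x - 166

From α - 6 = √(202), squaring gives (α - 6)^2 = 202, i.e. α^2 - 12α + 36 = 202, so α^2 - 12α - 166 = 0. The discriminant of x^2 - 12x - 166 is (-12)^2 - 4·(-166) = 144 + 664 = 808, and 4·(202) is not a perfect square in Q since 202 is squarefree and ≠ 1. Hence x^2 - 12x - 166 is irreducible over Q and is the minimal polynomial of α.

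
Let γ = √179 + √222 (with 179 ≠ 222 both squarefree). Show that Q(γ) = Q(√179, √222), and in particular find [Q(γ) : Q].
[Q(γ) : Q] = 4 (equivalently, Q(γ) = Q(√179, √222))

Obviously Q(γ) ⊆ Q(√179, √222), and [Q(√179, √222):Q] = 4 (since 179, 222 are distinct squarefree integers > 1 with 39738 not a perfect square). To show equality we compute the minimal polynomial of γ. From γ = √179 + √222: γ^2 = 179 + 2√(39738) + 222 = 401 + 2√(39738), so γ^2 - 401 = 2√(39738); squaring, (γ^2 - 401)^2 = 4·39738, i.e. γ^4 - 802γ^2 + 160801 - 158952 = 0, i.e. γ^4 - 802γ^2 + 1849 = 0. So γ is a root of x^4 - 802x^2 + 1849. This polynomial is irreducible over Q: it has no rational root (each ±√179 ± √222 is irrational), and any factorization into two quadratics over Q would force √(39738) ∈ Q (pairing opposite roots) or √179, √222 ∈ Q (other pairings), all impossible. Hence [Q(γ):Q] = 4 = [Q(√179, √222):Q], so Q(γ) = Q(√179, √222).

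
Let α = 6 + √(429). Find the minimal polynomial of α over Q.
m_α(x) = x^2 - 12x - 393

From α - 6 = √(429), squaring gives (α - 6)^2 = 429, i.e. α^2 - 12α + 36 = 429, so α^2 - 12α - 393 = 0. The discriminant of x^2 - 12x - 393 is (-12)^2 - 4·(-393) = 144 + 1572 = 1716, and 4·(429) is not a perfect square in Q since 429 is squarefree and ≠ 1. Hence x^2 - 12x - 393 is irreducible over Q and is the minimal polynomial of α.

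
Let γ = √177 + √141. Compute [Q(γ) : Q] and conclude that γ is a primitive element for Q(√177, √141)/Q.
[Q(γ) : Q] = 4 (equivalently, Q(γ) = Q(√177, √141))

Obviously Q(γ) ⊆ Q(√177, √141), and [Q(√177, √141):Q] = 4 (since 177, 141 are distinct squarefree integers > 1 with 24957 not a perfect square). To show equality we compute the minimal polynomial of γ. From γ = √177 + √141: γ^2 = 177 + 2√(24957) + 141 = 318 + 2√(24957), so γ^2 - 318 = 2√(24957); squaring, (γ^2 - 318)^2 = 4·24957, i.e. γ^4 - 636γ^2 + 101124 - 99828 = 0, i.e. γ^4 - 636γ^2 + 1296 = 0. So γ is a root of x^4 - 636x^2 + 1296. This polynomial is irreducible over Q: it has no rational root (each ±√177 ± √141 is irrational), and any factorization into two quadratics over Q would force √(24957) ∈ Q (pairing opposite roots) or √177, √141 ∈ Q (other pairings), all impossible. Hence [Q(γ):Q] = 4 = [Q(√177, √141):Q], so Q(γ) = Q(√177, √141).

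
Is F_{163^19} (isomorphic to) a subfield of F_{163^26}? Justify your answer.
No: F_{163^19} is not a subfield of F_{163^26}

F_{p^m} embeds in F_{p^n} iff m | n. Here 19 ∤ 26 (since 26 = 1·19 + 7 with remainder 7 ≠ 0), so F_{163^19} is not a subfield of F_{163^26}. Equivalently: if it were, the tower law would give 19 = [F_{163^19}:F_163] dividing [F_{163^26}:F_163] = 26, contradiction.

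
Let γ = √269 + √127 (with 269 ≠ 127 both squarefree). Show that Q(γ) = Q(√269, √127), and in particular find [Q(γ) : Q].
[Q(γ) : Q] = 4 (equivalently, Q(γ) = Q(√269, √127))

Obviously Q(γ) ⊆ Q(√269, √127), and [Q(√269, √127):Q] = 4 (since 269, 127 are distinct squarefree integers > 1 with 34163 not a perfect square). To show equality we compute the minimal polynomial of γ. From γ = √269 + √127: γ^2 = 269 + 2√(34163) + 127 = 396 + 2√(34163), so γ^2 - 396 = 2√(34163); squaring, (γ^2 - 396)^2 = 4·34163, i.e. γ^4 - 792γ^2 + 156816 - 136652 = 0, i.e. γ^4 - 792γ^2 + 20164 = 0. So γ is a root of x^4 - 792x^2 + 20164. This polynomial is irreducible over Q: it has no rational root (each ±√269 ± √127 is irrational), and any factorization into two quadratics over Q would force √(34163) ∈ Q (pairing opposite roots) or √269, √127 ∈ Q (other pairings), all impossible. Hence [Q(γ):Q] = 4 = [Q(√269, √127):Q], so Q(γ) = Q(√269, √127).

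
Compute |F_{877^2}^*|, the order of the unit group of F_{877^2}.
|F_{877^2}^*| = 769128

F_{877^2} has 877^2 = 769129 elements; its multiplicative group consists of all nonzero elements, so |F_{877^2}^*| = 769129 - 1 = 769128. (It is cyclic since any finite subgroup of the multiplicative group of a field is cyclic.)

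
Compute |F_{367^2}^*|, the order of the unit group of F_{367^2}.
|F_{367^2}^*| = 134688

F_{367^2} has 367^2 = 134689 elements; its multiplicative group consists of all nonzero elements, so |F_{367^2}^*| = 134689 - 1 = 134688. (It is cyclic since any finite subgroup of the multiplicative group of a field is cyclic.)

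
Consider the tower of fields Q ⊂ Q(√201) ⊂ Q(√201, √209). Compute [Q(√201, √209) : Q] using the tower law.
[Q(√201, √209) : Q] = 4

[Q(√201):Q] = 2 (min poly x^2 - 201, irreducible since 201 is squarefree > 1). For the top step, suppose √209 ∈ Q(√201), say √209 = c + d√201 with c, d ∈ Q. Squaring: 209 = c^2 + 201d^2 + 2cd√201. Since √201 ∉ Q this forces 2cd = 0. If d = 0 then √209 = c ∈ Q, contradicting 209 squarefree > 1. If c = 0 then 209 = 201d^2, so 201·209 = (201d)^2 is a perfect square in Q — but 201·209 = 42009 is not a perfect square (since 201 and 209 are distinct squarefree integers). Contradiction. Hence √209 ∉ Q(√201), so x^2 - 209 stays irreducible over Q(√201) and [Q(√201, √209) : Q(√201)] = 2. By the tower law, [Q(√201, √209) : Q] = 2 · 2 = 4.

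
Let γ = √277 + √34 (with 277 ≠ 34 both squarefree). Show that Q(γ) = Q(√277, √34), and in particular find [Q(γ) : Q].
[Q(γ) : Q] = 4 (equivalently, Q(γ) = Q(√277, √34))

Obviously Q(γ) ⊆ Q(√277, √34), and [Q(√277, √34):Q] = 4 (since 277, 34 are distinct squarefree integers > 1 with 9418 not a perfect square). To show equality we compute the minimal polynomial of γ. From γ = √277 + √34: γ^2 = 277 + 2√(9418) + 34 = 311 + 2√(9418), so γ^2 - 311 = 2√(9418); squaring, (γ^2 - 311)^2 = 4·9418, i.e. γ^4 - 622γ^2 + 96721 - 37672 = 0, i.e. γ^4 - 622γ^2 + 59049 = 0. So γ is a root of x^4 - 622x^2 + 59049. This polynomial is irreducible over Q: it has no rational root (each ±√277 ± √34 is irrational), and any factorization into two quadratics over Q would force √(9418) ∈ Q (pairing opposite roots) or √277, √34 ∈ Q (other pairings), all impossible. Hence [Q(γ):Q] = 4 = [Q(√277, √34):Q], so Q(γ) = Q(√277, √34).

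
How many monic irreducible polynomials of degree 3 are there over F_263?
There are 6063728 monic irreducible polynomials of degree 3 over F_263

Each element of F_{263^3} that lies in no proper subfield is a root of exactly one monic irreducible of degree 3 over F_263, and each such polynomial has 3 distinct roots in F_{263^3}. By Möbius inversion the count is N_263(3) = (1/3) Σ_{d|3} μ(3/d) · 263^d = (1/3)(μ(3)·263^1 + μ(1)·263^3) = 18191184/3 = 6063728.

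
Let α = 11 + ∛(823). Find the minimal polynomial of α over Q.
m_α(x) = x^3 - 33x^2 + 363x - 2154

Set β = α - 11 = ∛(823), so β^3 = 823. Then (α - 11)^3 - 823 = 0, i.e. α is a root of g(x) = (x - 11)^3 - 823 = x^3 - 33x^2 + 363x - 2154. Since g(x) = h(x - 11) where h(x) = x^3 - 823, and h is irreducible over Q (because 823 is not a perfect cube, so h has no rational root, and a monic cubic with no rational root is irreducible), g is also irreducible (irreducibility is preserved under the substitution x → x - 11). Hence m_α(x) = x^3 - 33x^2 + 363x - 2154.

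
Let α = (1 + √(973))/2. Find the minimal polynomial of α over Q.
m_α(x) = x^2 - x - 243

From 2α - 1 = √(973), squaring gives (2α - 1)^2 = 973, i.e. 4α^2 - 4α + 1 = 973, so α^2 - α + (1 - 973)/4 = 0. Since 973 ≡ 1 (mod 4), (1 - 973)/4 = -243 ∈ Z. The polynomial x^2 - x - 243 has discriminant 1 - 4·(-243) = 973, which is not a perfect square in Q (d = 973 is squarefree and ≠ 1), so x^2 - x - 243 is irreducible over Q. It is the minimal polynomial of α.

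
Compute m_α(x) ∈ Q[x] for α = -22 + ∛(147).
m_α(x) = x^3 + 66x^2 + 1452x + 10501

Set β = α + 22 = ∛(147), so β^3 = 147. Then (α + 22)^3 - 147 = 0, i.e. α is a root of g(x) = (x + 22)^3 - 147 = x^3 + 66x^2 + 1452x + 10501. Since g(x) = h(x + 22) where h(x) = x^3 - 147, and h is irreducible over Q (because 147 is not a perfect cube, so h has no rational root, and a monic cubic with no rational root is irreducible), g is also irreducible (irreducibility is preserved under the substitution x → x + 22). Hence m_α(x) = x^3 + 66x^2 + 1452x + 10501.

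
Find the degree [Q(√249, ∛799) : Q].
[Q(√249, ∛799) : Q] = 6

Let L = Q(√249, ∛799). Since Q(√249) ⊂ L and [Q(√249):Q] = 2, the tower law gives 2 | [L:Q]. Likewise Q(∛799) ⊂ L with [Q(∛799):Q] = 3 (because 799 is not a perfect cube), so 3 | [L:Q]. As gcd(2,3) = 1, [L:Q] is divisible by 6. Conversely L is generated over Q by √249 and ∛799, so [L:Q] ≤ 2·3 = 6. Therefore [Q(√249, ∛799) : Q] = 6.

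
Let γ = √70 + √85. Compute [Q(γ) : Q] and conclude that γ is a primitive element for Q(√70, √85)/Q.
[Q(γ) : Q] = 4 (equivalently, Q(γ) = Q(√70, √85))

Obviously Q(γ) ⊆ Q(√70, √85), and [Q(√70, √85):Q] = 4 (since 70, 85 are distinct squarefree integers > 1 with 5950 not a perfect square). To show equality we compute the minimal polynomial of γ. From γ = √70 + √85: γ^2 = 70 + 2√(5950) + 85 = 155 + 2√(5950), so γ^2 - 155 = 2√(5950); squaring, (γ^2 - 155)^2 = 4·5950, i.e. γ^4 - 310γ^2 + 24025 - 23800 = 0, i.e. γ^4 - 310γ^2 + 225 = 0. So γ is a root of x^4 - 310x^2 + 225. This polynomial is irreducible over Q: it has no rational root (each ±√70 ± √85 is irrational), and any factorization into two quadratics over Q would force √(5950) ∈ Q (pairing opposite roots) or √70, √85 ∈ Q (other pairings), all impossible. Hence [Q(γ):Q] = 4 = [Q(√70, √85):Q], so Q(γ) = Q(√70, √85).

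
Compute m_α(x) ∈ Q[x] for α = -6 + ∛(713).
m_α(x) = x^3 + 18x^2 + 108x - 497

Set β = α + 6 = ∛(713), so β^3 = 713. Then (α + 6)^3 - 713 = 0, i.e. α is a root of g(x) = (x + 6)^3 - 713 = x^3 + 18x^2 + 108x - 497. Since g(x) = h(x + 6) where h(x) = x^3 - 713, and h is irreducible over Q (because 713 is not a perfect cube, so h has no rational root, and a monic cubic with no rational root is irreducible), g is also irreducible (irreducibility is preserved under the substitution x → x + 6). Hence m_α(x) = x^3 + 18x^2 + 108x - 497.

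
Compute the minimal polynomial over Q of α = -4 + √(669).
m_α(x) = x^2 + 8x - 653

From α + 4 = √(669), squaring gives (α + 4)^2 = 669, i.e. α^2 + 8α + 16 = 669, so α^2 + 8α - 653 = 0. The discriminant of x^2 + 8x - 653 is (8)^2 - 4·(-653) = 64 + 2612 = 2676, and 4·(669) is not a perfect square in Q since 669 is squarefree and ≠ 1. Hence x^2 + 8x - 653 is irreducible over Q and is the minimal polynomial of α.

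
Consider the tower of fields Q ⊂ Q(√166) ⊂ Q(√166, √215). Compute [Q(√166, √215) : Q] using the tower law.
[Q(√166, √215) : Q] = 4

[Q(√166):Q] = 2 (min poly x^2 - 166, irreducible since 166 is squarefree > 1). For the top step, suppose √215 ∈ Q(√166), say √215 = c + d√166 with c, d ∈ Q. Squaring: 215 = c^2 + 166d^2 + 2cd√166. Since √166 ∉ Q this forces 2cd = 0. If d = 0 then √215 = c ∈ Q, contradicting 215 squarefree > 1. If c = 0 then 215 = 166d^2, so 166·215 = (166d)^2 is a perfect square in Q — but 166·215 = 35690 is not a perfect square (since 166 and 215 are distinct squarefree integers). Contradiction. Hence √215 ∉ Q(√166), so x^2 - 215 stays irreducible over Q(√166) and [Q(√166, √215) : Q(√166)] = 2. By the tower law, [Q(√166, √215) : Q] = 2 · 2 = 4.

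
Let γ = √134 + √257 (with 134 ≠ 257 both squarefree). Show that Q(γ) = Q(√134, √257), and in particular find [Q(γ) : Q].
[Q(γ) : Q] = 4 (equivalently, Q(γ) = Q(√134, √257))

Obviously Q(γ) ⊆ Q(√134, √257), and [Q(√134, √257):Q] = 4 (since 134, 257 are distinct squarefree integers > 1 with 34438 not a perfect square). To show equality we compute the minimal polynomial of γ. From γ = √134 + √257: γ^2 = 134 + 2√(34438) + 257 = 391 + 2√(34438), so γ^2 - 391 = 2√(34438); squaring, (γ^2 - 391)^2 = 4·34438, i.e. γ^4 - 782γ^2 + 152881 - 137752 = 0, i.e. γ^4 - 782γ^2 + 15129 = 0. So γ is a root of x^4 - 782x^2 + 15129. This polynomial is irreducible over Q: it has no rational root (each ±√134 ± √257 is irrational), and any factorization into two quadratics over Q would force √(34438) ∈ Q (pairing opposite roots) or √134, √257 ∈ Q (other pairings), all impossible. Hence [Q(γ):Q] = 4 = [Q(√134, √257):Q], so Q(γ) = Q(√134, √257).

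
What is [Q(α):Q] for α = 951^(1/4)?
[Q(α):Q] = 4

α is a root of x^4 - 951. By Eisenstein's criterion at the prime p = 3 (which divides the constant term 951 but p^2 = 9 does not, since 951 is squarefree), x^4 - 951 is irreducible over Q. Hence [Q(α):Q] = 4.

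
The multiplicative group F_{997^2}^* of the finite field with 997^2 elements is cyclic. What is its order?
|F_{997^2}^*| = 994008

F_{997^2} has 997^2 = 994009 elements; its multiplicative group consists of all nonzero elements, so |F_{997^2}^*| = 994009 - 1 = 994008. (It is cyclic since any finite subgroup of the multiplicative group of a field is cyclic.)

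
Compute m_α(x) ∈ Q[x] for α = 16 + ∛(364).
m_α(x) = x^3 - 48x^2 + 768x - 4460

Set β = α - 16 = ∛(364), so β^3 = 364. Then (α - 16)^3 - 364 = 0, i.e. α is a root of g(x) = (x - 16)^3 - 364 = x^3 - 48x^2 + 768x - 4460. Since g(x) = h(x - 16) where h(x) = x^3 - 364, and h is irreducible over Q (because 364 is not a perfect cube, so h has no rational root, and a monic cubic with no rational root is irreducible), g is also irreducible (irreducibility is preserved under the substitution x → x - 16). Hence m_α(x) = x^3 - 48x^2 + 768x - 4460.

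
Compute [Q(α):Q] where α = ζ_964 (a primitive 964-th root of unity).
[Q(α):Q] = 480

The minimal polynomial of ζ_964 over Q is the 964-th cyclotomic polynomial Φ_964(x), which is irreducible over Q and has degree φ(964) = 480. Hence [Q(α):Q] = φ(964) = 480.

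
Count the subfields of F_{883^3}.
F_{883^3} has 2 subfields

The subfields of F_{p^n} are exactly the fields F_{p^d} for d | n (each is the fixed field of the unique index-d subgroup of Gal(F_{p^n}/F_p) ≅ Z/nZ). The divisors of n = 3 are {1, 3}, giving 2 subfields: F_{883^1}, F_{883^3}.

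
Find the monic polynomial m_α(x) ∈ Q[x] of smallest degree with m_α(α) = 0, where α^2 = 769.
m_α(x) = x^2 - 769

α satisfies α^2 - 769 = 0, so x^2 - 769 annihilates α. Since d = 769 is squarefree and ≠ 1, it is not a perfect square in Q, so x^2 - 769 has no rational root and is therefore irreducible over Q (a degree-2 polynomial over a field is irreducible iff it has no root). Hence m_α(x) = x^2 - 769.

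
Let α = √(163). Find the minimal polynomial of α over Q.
m_α(x) = x^2 - 163

α satisfies α^2 - 163 = 0, so x^2 - 163 annihilates α. Since d = 163 is squarefree and ≠ 1, it is not a perfect square in Q, so x^2 - 163 has no rational root and is therefore irreducible over Q (a degree-2 polynomial over a field is irreducible iff it has no root). Hence m_α(x) = x^2 - 163.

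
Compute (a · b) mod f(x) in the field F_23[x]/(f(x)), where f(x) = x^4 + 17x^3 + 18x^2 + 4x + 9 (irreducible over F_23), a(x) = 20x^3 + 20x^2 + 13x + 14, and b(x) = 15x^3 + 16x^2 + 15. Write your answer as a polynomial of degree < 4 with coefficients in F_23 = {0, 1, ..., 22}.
a · b ≡ 14x^3 + 2x^2 + 20x + 21 (mod f(x))

Multiply in F_23[x]: a(x)·b(x) = (20x^3 + 20x^2 + 13x + 14)·(15x^3 + 16x^2 + 15) = x^6 + 22x^5 + 9x^4 + 5x^3 + 18x^2 + 11x + 3. This has degree ≥ 4, so divide by f(x) over F_23: x^6 + 22x^5 + 9x^4 + 5x^3 + 18x^2 + 11x + 3 = (x^2 + 5x + 21)·(x^4 + 17x^3 + 18x^2 + 4x + 9) + (14x^3 + 2x^2 + 20x + 21). Hence a·b ≡ 14x^3 + 2x^2 + 20x + 21 (mod f). (F_23[x]/(f) is a field with 23^4 = 279841 elements since f is irreducible of degree 4.)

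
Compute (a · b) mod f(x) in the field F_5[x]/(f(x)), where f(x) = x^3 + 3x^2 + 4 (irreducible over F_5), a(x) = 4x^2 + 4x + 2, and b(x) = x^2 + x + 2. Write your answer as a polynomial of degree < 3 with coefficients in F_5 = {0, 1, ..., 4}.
a · b ≡ x^2 + 4x (mod f(x))

Multiply in F_5[x]: a(x)·b(x) = (4x^2 + 4x + 2)·(x^2 + x + 2) = 4x^4 + 3x^3 + 4x^2 + 4. This has degree ≥ 3, so divide by f(x) over F_5: 4x^4 + 3x^3 + 4x^2 + 4 = (4x + 1)·(x^3 + 3x^2 + 4) + (x^2 + 4x). Hence a·b ≡ x^2 + 4x (mod f). (F_5[x]/(f) is a field with 5^3 = 125 elements since f is irreducible of degree 3.)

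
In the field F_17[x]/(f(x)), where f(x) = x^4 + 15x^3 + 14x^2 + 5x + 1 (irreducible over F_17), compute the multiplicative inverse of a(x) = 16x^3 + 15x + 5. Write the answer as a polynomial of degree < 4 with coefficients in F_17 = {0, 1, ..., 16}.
a(x)^(-1) ≡ 16x^3 + 12x^2 + 6x + 13 (mod f(x))

Since f is irreducible over F_17, F_17[x]/(f) is a field and a(x) ≠ 0 has an inverse. Apply the extended Euclidean algorithm to f(x) and a(x) in F_17[x]: f(x) = (16x + 2)·a(x) + (12x^2 + 14x + 8);  a(x) = (7x + 6)·(12x^2 + 14x + 8) + (11x + 8);  (12x^2 + 14x + 8) = (15x + 12)·(11x + 8) + (14). The last nonzero remainder is the constant 14 = gcd(f, a) in F_17. Back-substituting through the division chain expresses 14 = s(x)·a(x) + t(x)·f(x) with s(x) ≡ 3x^3 + 15x^2 + 16x + 12 (mod f), so (3x^3 + 15x^2 + 16x + 12)·a(x) ≡ 14 (mod f). Multiplying by 14^(-1) ≡ 11 in F_17 gives a(x)^(-1) ≡ 11·(3x^3 + 15x^2 + 16x + 12) ≡ 16x^3 + 12x^2 + 6x + 13 (mod f). Check: (16x^3 + 15x + 5)·(16x^3 + 12x^2 + 6x + 13) = x^6 + 5x^5 + 13x^4 + 9x^3 + 14x^2 + 4x + 14 ≡ 1 (mod x^4 + 15x^3 + 14x^2 + 5x + 1).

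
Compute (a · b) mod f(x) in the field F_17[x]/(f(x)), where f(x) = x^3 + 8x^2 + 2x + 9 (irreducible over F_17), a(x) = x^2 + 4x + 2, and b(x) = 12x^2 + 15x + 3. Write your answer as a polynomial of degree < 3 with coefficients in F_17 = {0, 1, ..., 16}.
a · b ≡ 4x^2 + 14 (mod f(x))

Multiply in F_17[x]: a(x)·b(x) = (x^2 + 4x + 2)·(12x^2 + 15x + 3) = 12x^4 + 12x^3 + 2x^2 + 8x + 6. This has degree ≥ 3, so divide by f(x) over F_17: 12x^4 + 12x^3 + 2x^2 + 8x + 6 = (12x + 1)·(x^3 + 8x^2 + 2x + 9) + (4x^2 + 14). Hence a·b ≡ 4x^2 + 14 (mod f). (F_17[x]/(f) is a field with 17^3 = 4913 elements since f is irreducible of degree 3.)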